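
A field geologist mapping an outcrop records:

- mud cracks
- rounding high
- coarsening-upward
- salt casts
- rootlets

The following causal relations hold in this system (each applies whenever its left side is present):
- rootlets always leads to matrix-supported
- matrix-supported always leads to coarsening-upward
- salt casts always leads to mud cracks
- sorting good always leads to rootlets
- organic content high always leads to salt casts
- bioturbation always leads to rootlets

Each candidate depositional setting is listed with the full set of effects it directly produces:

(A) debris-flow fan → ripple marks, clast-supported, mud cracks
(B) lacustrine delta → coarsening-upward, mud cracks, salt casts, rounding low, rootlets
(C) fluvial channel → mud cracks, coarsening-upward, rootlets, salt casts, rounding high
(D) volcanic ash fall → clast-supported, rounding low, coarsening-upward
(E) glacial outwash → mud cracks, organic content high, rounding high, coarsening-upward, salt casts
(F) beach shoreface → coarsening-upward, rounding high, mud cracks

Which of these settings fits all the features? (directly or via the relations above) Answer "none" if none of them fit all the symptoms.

C

For each candidate, compare predicted effects to what was observed:
(A) debris-flow fan — mud cracks ✓; rounding high ✗; coarsening-upward ✗; salt casts ✗; rootlets ✗
(B) lacustrine delta — fails on rounding high (predicts rounding low, not rounding high)
(C) fluvial channel — mud cracks ✓; rounding high ✓; coarsening-upward ✓; salt casts ✓; rootlets ✓
(D) volcanic ash fall — mud cracks ✗; rounding high ✗; coarsening-upward ✓; salt casts ✗; rootlets ✗
(E) glacial outwash — does not account for rootlets
(F) beach shoreface — does not account for salt casts, rootlets
(C) is the only candidate with no mismatches.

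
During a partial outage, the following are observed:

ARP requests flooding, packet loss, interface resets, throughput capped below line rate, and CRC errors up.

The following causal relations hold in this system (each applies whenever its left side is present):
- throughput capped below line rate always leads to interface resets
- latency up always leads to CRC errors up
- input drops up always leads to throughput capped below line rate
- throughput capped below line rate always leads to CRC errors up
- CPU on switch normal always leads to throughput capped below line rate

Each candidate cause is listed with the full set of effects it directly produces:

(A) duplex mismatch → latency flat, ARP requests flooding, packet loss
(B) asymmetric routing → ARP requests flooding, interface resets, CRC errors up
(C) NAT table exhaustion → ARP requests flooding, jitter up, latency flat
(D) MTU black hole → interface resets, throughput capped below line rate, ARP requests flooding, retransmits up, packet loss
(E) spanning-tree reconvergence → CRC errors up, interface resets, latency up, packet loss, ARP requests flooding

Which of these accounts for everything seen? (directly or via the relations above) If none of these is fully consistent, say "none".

D

Per-candidate check:
(A) duplex mismatch — does not account for interface resets, throughput capped below line rate, CRC errors up
(B) asymmetric routing — ARP requests flooding +; packet loss -; interface resets +; throughput capped below line rate -; CRC errors up +
(C) NAT table exhaustion — ARP requests flooding +; packet loss -; interface resets -; throughput capped below line rate -; CRC errors up -
(D) MTU black hole — accounts for every observation (CRC errors up through throughput capped below line rate → CRC errors up)
(E) spanning-tree reconvergence — does not account for throughput capped below line rate
Only (D) is consistent with every observation.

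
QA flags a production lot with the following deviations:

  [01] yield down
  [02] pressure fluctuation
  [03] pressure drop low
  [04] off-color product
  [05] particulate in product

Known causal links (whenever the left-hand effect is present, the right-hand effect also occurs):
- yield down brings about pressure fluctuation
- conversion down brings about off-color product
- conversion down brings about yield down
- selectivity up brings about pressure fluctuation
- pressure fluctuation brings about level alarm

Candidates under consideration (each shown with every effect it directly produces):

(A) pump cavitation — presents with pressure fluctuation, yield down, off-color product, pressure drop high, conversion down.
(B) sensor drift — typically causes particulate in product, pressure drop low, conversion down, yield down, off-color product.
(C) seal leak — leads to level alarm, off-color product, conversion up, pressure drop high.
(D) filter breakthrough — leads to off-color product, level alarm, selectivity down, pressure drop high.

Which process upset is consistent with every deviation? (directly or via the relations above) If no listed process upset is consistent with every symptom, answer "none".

B

For each candidate, compare predicted effects to what was observed:
(A) pump cavitation — fails on pressure drop low, particulate in product (predicts pressure drop high, not pressure drop low)
(B) sensor drift — accounts for every observation (pressure fluctuation through yield down → pressure fluctuation)
(C) seal leak — yield down miss; pressure fluctuation miss; pressure drop low miss; off-color product match; particulate in product miss
(D) filter breakthrough — yield down miss; pressure fluctuation miss; pressure drop low miss; off-color product match; particulate in product miss
Only (B) is consistent with every observation.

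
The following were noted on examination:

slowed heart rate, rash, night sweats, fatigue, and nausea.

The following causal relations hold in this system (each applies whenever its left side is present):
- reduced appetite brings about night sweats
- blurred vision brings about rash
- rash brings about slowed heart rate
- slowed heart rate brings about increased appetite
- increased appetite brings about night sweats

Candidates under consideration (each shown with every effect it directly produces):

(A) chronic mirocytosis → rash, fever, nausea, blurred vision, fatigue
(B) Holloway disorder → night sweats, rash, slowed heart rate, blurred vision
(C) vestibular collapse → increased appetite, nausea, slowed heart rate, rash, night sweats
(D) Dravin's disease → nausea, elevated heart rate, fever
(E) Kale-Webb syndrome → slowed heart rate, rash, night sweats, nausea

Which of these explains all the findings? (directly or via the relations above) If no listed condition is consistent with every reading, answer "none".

A

Checking each candidate against the observations:
(A) chronic mirocytosis — slowed heart rate match (via rash → slowed heart rate); rash match; night sweats match (via rash → slowed heart rate → increased appetite → night sweats); fatigue match; nausea match
(B) Holloway disorder — slowed heart rate match; rash match; night sweats match; fatigue miss; nausea miss
(C) vestibular collapse — slowed heart rate match; rash match; night sweats match; fatigue miss; nausea match
(D) Dravin's disease — slowed heart rate miss; rash miss; night sweats miss; fatigue miss; nausea match
(E) Kale-Webb syndrome — slowed heart rate match; rash match; night sweats match; fatigue miss; nausea match
Only (A) is consistent with every observation.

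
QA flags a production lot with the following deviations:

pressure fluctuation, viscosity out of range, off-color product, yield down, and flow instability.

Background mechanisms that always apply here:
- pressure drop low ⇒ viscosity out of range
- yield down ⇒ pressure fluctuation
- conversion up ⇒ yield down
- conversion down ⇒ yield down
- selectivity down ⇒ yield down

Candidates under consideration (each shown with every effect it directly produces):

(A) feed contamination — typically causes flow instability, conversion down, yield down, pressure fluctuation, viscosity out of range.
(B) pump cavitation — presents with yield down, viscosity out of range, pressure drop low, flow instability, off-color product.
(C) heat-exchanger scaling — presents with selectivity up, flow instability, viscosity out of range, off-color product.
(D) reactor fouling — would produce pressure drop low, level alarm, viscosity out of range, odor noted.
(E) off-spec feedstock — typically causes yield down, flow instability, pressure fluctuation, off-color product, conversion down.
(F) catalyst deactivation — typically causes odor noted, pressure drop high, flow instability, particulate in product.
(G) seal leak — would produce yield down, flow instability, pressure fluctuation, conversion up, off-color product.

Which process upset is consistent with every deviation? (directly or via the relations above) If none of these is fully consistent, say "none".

Checking each candidate against the observations:
(A) feed contamination — does not account for off-color product
(B) pump cavitation — pressure fluctuation ✓ (through yield down → pressure fluctuation); viscosity out of range ✓; off-color product ✓; yield down ✓; flow instability ✓
(C) heat-exchanger scaling — pressure fluctuation ✗; viscosity out of range ✓; off-color product ✓; yield down ✗; flow instability ✓
(D) reactor fouling — does not account for pressure fluctuation, off-color product, yield down, flow instability
(E) off-spec feedstock — does not account for viscosity out of range
(F) catalyst deactivation — does not account for pressure fluctuation, viscosity out of range, off-color product, yield down
(G) seal leak — pressure fluctuation ✓; viscosity out of range ✗; off-color product ✓; yield down ✓; flow instability ✓
(B) is the only candidate with no mismatches.

B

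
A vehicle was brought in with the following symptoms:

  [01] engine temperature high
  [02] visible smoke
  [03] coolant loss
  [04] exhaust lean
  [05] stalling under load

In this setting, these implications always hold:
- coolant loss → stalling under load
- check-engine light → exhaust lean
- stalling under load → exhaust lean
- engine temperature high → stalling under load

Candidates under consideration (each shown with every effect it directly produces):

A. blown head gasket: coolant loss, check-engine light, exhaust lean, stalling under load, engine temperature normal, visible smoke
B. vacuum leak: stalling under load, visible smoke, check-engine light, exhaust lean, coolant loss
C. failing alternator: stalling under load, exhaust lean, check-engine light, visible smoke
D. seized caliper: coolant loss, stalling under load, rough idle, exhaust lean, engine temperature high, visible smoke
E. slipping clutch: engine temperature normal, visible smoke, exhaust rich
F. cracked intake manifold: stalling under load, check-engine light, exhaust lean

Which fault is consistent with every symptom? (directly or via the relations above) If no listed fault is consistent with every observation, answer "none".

D

For each candidate, compare predicted effects to what was observed:
(A) blown head gasket — fails on engine temperature high (predicts engine temperature normal, not engine temperature high)
(B) vacuum leak — engine temperature high -; visible smoke +; coolant loss +; exhaust lean +; stalling under load +
(C) failing alternator — does not account for engine temperature high, coolant loss
(D) seized caliper — accounts for every observation
(E) slipping clutch — fails on engine temperature high, coolant loss, exhaust lean, stalling under load (predicts engine temperature normal, not engine temperature high; predicts exhaust rich, not exhaust lean)
(F) cracked intake manifold — engine temperature high -; visible smoke -; coolant loss -; exhaust lean +; stalling under load +
(D) is the only candidate with no mismatches.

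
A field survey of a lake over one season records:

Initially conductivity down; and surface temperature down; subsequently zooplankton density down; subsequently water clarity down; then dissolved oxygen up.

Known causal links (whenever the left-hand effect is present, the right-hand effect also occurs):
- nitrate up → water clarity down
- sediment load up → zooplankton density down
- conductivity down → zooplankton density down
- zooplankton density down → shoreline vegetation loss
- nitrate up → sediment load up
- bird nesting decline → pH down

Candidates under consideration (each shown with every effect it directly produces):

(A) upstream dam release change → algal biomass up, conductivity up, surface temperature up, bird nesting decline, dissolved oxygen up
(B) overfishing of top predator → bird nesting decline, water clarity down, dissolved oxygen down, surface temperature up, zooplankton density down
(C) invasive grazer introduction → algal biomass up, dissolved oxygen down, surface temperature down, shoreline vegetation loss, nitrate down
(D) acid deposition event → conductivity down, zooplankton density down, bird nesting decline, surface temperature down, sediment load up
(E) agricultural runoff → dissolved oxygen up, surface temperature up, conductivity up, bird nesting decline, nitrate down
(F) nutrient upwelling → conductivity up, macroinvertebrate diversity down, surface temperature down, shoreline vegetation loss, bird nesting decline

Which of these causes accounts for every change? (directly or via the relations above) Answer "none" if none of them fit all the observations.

Checking each candidate against the observations:
(A) upstream dam release change — conductivity down -; surface temperature down -; zooplankton density down -; water clarity down -; dissolved oxygen up +
(B) overfishing of top predator — conductivity down -; surface temperature down -; zooplankton density down +; water clarity down +; dissolved oxygen up -
(C) invasive grazer introduction — conductivity down -; surface temperature down +; zooplankton density down -; water clarity down -; dissolved oxygen up -
(D) acid deposition event — does not account for water clarity down, dissolved oxygen up
(E) agricultural runoff — fails on conductivity down, surface temperature down, zooplankton density down, water clarity down (predicts conductivity up, not conductivity down; predicts surface temperature up, not surface temperature down)
(F) nutrient upwelling — conductivity down -; surface temperature down +; zooplankton density down -; water clarity down -; dissolved oxygen up -
No candidate is consistent with all observations.

none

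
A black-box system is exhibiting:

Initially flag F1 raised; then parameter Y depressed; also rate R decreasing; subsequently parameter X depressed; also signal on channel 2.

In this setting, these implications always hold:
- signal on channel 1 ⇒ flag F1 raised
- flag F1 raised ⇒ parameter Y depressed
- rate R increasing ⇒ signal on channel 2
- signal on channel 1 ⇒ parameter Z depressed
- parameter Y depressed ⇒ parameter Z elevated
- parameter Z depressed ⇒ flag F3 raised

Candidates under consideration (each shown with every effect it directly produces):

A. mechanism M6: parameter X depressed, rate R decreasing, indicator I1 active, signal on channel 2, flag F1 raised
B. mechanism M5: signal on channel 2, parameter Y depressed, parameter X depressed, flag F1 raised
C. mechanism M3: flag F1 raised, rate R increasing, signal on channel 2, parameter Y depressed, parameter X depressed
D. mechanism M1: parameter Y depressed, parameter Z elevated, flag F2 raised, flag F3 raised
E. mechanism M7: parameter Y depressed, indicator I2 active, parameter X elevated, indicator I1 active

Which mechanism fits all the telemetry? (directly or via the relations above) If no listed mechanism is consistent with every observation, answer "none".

For each candidate, compare predicted effects to what was observed:
(A) mechanism M6 — flag F1 raised +; parameter Y depressed + (through flag F1 raised → parameter Y depressed); rate R decreasing +; parameter X depressed +; signal on channel 2 +
(B) mechanism M5 — flag F1 raised +; parameter Y depressed +; rate R decreasing -; parameter X depressed +; signal on channel 2 +
(C) mechanism M3 — flag F1 raised +; parameter Y depressed +; rate R decreasing -; parameter X depressed +; signal on channel 2 +
(D) mechanism M1 — does not account for flag F1 raised, rate R decreasing, parameter X depressed, signal on channel 2
(E) mechanism M7 — flag F1 raised -; parameter Y depressed +; rate R decreasing -; parameter X depressed -; signal on channel 2 -
(A) is the only candidate with no mismatches.

A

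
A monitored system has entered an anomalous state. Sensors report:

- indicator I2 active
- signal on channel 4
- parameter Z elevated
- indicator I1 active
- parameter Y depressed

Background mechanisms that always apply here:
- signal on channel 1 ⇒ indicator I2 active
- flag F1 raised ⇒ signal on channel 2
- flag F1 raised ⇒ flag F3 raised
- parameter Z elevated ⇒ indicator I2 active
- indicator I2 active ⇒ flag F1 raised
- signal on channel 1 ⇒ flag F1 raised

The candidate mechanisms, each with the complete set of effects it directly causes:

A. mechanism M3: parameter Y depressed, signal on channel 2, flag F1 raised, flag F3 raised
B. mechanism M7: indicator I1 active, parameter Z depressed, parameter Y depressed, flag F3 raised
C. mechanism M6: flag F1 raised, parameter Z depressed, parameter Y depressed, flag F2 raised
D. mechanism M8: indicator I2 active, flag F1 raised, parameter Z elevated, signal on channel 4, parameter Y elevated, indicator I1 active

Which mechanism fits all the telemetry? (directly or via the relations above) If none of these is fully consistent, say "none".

none

Testing each hypothesis:
(A) mechanism M3 — does not account for indicator I2 active, signal on channel 4, parameter Z elevated, indicator I1 active
(B) mechanism M7 — indicator I2 active -; signal on channel 4 -; parameter Z elevated -; indicator I1 active +; parameter Y depressed +
(C) mechanism M6 — indicator I2 active -; signal on channel 4 -; parameter Z elevated -; indicator I1 active -; parameter Y depressed +
(D) mechanism M8 — fails on parameter Y depressed (predicts parameter Y elevated, not parameter Y depressed)
None of the listed candidates fits everything.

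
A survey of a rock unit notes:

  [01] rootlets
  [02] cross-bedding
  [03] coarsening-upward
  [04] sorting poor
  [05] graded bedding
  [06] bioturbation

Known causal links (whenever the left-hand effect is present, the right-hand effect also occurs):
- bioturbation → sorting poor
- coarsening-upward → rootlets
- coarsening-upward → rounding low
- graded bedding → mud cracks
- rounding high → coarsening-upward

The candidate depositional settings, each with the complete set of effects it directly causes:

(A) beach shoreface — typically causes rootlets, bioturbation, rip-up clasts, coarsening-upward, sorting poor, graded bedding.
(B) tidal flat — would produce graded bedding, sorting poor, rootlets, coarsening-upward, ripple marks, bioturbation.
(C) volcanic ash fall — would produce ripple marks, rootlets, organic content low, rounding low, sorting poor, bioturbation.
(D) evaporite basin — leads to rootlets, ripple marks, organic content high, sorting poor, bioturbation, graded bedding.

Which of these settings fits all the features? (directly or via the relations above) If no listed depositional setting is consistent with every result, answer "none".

none

For each candidate, compare predicted effects to what was observed:
(A) beach shoreface — rootlets match; cross-bedding miss; coarsening-upward match; sorting poor match; graded bedding match; bioturbation match
(B) tidal flat — does not account for cross-bedding
(C) volcanic ash fall — does not account for cross-bedding, coarsening-upward, graded bedding
(D) evaporite basin — rootlets match; cross-bedding miss; coarsening-upward miss; sorting poor match; graded bedding match; bioturbation match
Every candidate fails on at least one observation.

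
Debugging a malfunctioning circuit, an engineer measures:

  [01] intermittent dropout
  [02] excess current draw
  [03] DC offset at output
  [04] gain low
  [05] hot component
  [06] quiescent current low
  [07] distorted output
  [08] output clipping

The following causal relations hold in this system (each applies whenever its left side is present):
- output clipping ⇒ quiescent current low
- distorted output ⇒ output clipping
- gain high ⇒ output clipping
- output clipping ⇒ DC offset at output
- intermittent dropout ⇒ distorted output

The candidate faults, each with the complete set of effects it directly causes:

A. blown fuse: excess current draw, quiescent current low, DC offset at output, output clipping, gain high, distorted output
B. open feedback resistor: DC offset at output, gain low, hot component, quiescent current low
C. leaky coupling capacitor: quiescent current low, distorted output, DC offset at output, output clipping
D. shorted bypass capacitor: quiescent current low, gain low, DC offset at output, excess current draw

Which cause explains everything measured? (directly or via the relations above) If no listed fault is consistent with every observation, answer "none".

none

For each candidate, compare predicted effects to what was observed:
(A) blown fuse — intermittent dropout miss; excess current draw match; DC offset at output match; gain low miss; hot component miss; quiescent current low match; distorted output match; output clipping match
(B) open feedback resistor — intermittent dropout miss; excess current draw miss; DC offset at output match; gain low match; hot component match; quiescent current low match; distorted output miss; output clipping miss
(C) leaky coupling capacitor — does not account for intermittent dropout, excess current draw, gain low, hot component
(D) shorted bypass capacitor — intermittent dropout miss; excess current draw match; DC offset at output match; gain low match; hot component miss; quiescent current low match; distorted output miss; output clipping miss
Every candidate fails on at least one observation.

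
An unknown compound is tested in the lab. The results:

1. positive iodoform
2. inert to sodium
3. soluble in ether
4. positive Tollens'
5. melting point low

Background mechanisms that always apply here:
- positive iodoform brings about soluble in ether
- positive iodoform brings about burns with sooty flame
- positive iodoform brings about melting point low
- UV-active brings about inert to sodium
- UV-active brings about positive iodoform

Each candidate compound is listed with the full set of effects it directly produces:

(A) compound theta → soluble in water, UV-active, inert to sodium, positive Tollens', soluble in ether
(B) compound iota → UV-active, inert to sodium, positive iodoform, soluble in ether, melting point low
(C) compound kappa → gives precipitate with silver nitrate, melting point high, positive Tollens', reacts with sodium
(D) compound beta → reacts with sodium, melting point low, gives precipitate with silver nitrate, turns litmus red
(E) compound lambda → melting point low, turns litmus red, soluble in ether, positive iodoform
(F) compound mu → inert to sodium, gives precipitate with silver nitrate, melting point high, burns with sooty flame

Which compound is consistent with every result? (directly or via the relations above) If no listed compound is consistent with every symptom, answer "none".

For each candidate, compare predicted effects to what was observed:
(A) compound theta — positive iodoform yes (by UV-active → positive iodoform); inert to sodium yes; soluble in ether yes; positive Tollens' yes; melting point low yes (by UV-active → positive iodoform → melting point low)
(B) compound iota — does not account for positive Tollens'
(C) compound kappa — positive iodoform NO; inert to sodium NO; soluble in ether NO; positive Tollens' yes; melting point low NO
(D) compound beta — fails on positive iodoform, inert to sodium, soluble in ether, positive Tollens' (predicts reacts with sodium, not inert to sodium)
(E) compound lambda — positive iodoform yes; inert to sodium NO; soluble in ether yes; positive Tollens' NO; melting point low yes
(F) compound mu — positive iodoform NO; inert to sodium yes; soluble in ether NO; positive Tollens' NO; melting point low NO
(A) is the only candidate with no mismatches.

A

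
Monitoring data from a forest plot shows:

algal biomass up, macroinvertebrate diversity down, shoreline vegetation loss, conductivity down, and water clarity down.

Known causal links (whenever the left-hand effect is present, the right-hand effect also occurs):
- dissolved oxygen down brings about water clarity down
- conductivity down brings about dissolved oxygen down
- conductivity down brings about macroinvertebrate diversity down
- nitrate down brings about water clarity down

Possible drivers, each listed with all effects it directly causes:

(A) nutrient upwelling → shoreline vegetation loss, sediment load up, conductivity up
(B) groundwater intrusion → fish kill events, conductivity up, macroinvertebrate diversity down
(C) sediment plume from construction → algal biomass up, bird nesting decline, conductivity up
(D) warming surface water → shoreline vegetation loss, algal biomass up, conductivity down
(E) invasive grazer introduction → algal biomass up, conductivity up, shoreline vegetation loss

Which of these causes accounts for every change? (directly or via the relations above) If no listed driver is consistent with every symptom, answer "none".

D

Checking each candidate against the observations:
(A) nutrient upwelling — algal biomass up miss; macroinvertebrate diversity down miss; shoreline vegetation loss match; conductivity down miss; water clarity down miss
(B) groundwater intrusion — fails on algal biomass up, shoreline vegetation loss, conductivity down, water clarity down (predicts conductivity up, not conductivity down)
(C) sediment plume from construction — fails on macroinvertebrate diversity down, shoreline vegetation loss, conductivity down, water clarity down (predicts conductivity up, not conductivity down)
(D) warming surface water — algal biomass up match; macroinvertebrate diversity down match (by conductivity down → macroinvertebrate diversity down); shoreline vegetation loss match; conductivity down match; water clarity down match (by conductivity down → dissolved oxygen down → water clarity down)
(E) invasive grazer introduction — algal biomass up match; macroinvertebrate diversity down miss; shoreline vegetation loss match; conductivity down miss; water clarity down miss
Only (D) is consistent with every observation.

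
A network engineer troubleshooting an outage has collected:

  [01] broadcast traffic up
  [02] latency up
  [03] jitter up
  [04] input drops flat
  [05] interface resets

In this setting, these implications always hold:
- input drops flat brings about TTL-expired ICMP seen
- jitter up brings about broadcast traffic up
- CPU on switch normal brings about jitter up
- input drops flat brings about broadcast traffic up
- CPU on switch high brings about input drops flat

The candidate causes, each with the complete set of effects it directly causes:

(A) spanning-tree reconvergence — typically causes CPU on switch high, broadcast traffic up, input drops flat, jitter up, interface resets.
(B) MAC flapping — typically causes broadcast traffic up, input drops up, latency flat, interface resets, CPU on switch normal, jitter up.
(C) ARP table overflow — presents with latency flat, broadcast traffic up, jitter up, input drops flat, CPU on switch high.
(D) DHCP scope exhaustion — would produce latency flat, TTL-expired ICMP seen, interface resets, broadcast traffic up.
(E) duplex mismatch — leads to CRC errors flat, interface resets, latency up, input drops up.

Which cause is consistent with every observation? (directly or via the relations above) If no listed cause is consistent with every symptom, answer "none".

For each candidate, compare predicted effects to what was observed:
(A) spanning-tree reconvergence — broadcast traffic up ✓; latency up ✗; jitter up ✓; input drops flat ✓; interface resets ✓
(B) MAC flapping — fails on latency up, input drops flat (predicts latency flat, not latency up; predicts input drops up, not input drops flat)
(C) ARP table overflow — broadcast traffic up ✓; latency up ✗; jitter up ✓; input drops flat ✓; interface resets ✗
(D) DHCP scope exhaustion — fails on latency up, jitter up, input drops flat (predicts latency flat, not latency up)
(E) duplex mismatch — broadcast traffic up ✗; latency up ✓; jitter up ✗; input drops flat ✗; interface resets ✓
Every candidate fails on at least one observation.

none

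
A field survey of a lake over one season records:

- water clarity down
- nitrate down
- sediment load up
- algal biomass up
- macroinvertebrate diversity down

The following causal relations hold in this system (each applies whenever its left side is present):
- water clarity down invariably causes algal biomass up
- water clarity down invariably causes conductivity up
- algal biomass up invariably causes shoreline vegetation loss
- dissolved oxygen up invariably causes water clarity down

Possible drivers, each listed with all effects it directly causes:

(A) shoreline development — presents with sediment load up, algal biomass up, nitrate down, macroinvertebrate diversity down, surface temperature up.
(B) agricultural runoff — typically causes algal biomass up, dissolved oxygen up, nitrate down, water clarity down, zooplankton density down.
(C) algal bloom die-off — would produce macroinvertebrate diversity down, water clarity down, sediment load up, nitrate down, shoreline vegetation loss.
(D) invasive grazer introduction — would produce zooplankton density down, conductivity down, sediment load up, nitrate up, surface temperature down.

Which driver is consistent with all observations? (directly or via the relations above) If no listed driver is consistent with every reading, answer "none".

C

Per-candidate check:
(A) shoreline development — water clarity down NO; nitrate down yes; sediment load up yes; algal biomass up yes; macroinvertebrate diversity down yes
(B) agricultural runoff — water clarity down yes; nitrate down yes; sediment load up NO; algal biomass up yes; macroinvertebrate diversity down NO
(C) algal bloom die-off — water clarity down yes; nitrate down yes; sediment load up yes; algal biomass up yes (through water clarity down → algal biomass up); macroinvertebrate diversity down yes
(D) invasive grazer introduction — water clarity down NO; nitrate down NO; sediment load up yes; algal biomass up NO; macroinvertebrate diversity down NO
(C) is the only candidate with no mismatches.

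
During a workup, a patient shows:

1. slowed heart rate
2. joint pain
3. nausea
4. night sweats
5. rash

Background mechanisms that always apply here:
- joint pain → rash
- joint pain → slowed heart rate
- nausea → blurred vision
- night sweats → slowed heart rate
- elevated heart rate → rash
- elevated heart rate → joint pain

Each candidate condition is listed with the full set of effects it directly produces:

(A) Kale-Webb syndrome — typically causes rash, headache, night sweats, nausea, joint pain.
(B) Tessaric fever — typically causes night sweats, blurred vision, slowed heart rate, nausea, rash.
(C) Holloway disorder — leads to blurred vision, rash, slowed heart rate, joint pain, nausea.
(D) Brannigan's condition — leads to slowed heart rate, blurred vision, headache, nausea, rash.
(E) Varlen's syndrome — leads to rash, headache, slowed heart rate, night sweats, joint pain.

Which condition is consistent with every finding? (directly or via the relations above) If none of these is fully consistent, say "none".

Per-candidate check:
(A) Kale-Webb syndrome — accounts for every observation (slowed heart rate via joint pain → slowed heart rate)
(B) Tessaric fever — does not account for joint pain
(C) Holloway disorder — does not account for night sweats
(D) Brannigan's condition — slowed heart rate yes; joint pain NO; nausea yes; night sweats NO; rash yes
(E) Varlen's syndrome — slowed heart rate yes; joint pain yes; nausea NO; night sweats yes; rash yes
(A) is the only candidate with no mismatches.

A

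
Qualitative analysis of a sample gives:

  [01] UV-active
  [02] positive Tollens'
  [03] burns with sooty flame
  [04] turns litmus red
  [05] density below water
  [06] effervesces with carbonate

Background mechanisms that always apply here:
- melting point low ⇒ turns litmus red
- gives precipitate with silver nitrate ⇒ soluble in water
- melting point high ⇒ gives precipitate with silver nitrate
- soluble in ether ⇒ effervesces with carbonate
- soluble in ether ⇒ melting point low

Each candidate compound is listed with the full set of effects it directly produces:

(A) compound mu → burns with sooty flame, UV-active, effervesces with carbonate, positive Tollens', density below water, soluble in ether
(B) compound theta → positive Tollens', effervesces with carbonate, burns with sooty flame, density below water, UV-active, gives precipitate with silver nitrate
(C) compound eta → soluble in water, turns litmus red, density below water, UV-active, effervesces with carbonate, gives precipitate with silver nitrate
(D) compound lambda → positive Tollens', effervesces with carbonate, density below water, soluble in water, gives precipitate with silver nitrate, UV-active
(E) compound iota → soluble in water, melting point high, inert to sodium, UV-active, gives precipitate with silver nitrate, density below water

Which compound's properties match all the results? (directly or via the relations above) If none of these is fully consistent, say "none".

Checking each candidate against the observations:
(A) compound mu — accounts for every observation (turns litmus red by soluble in ether → melting point low → turns litmus red)
(B) compound theta — UV-active +; positive Tollens' +; burns with sooty flame +; turns litmus red -; density below water +; effervesces with carbonate +
(C) compound eta — UV-active +; positive Tollens' -; burns with sooty flame -; turns litmus red +; density below water +; effervesces with carbonate +
(D) compound lambda — UV-active +; positive Tollens' +; burns with sooty flame -; turns litmus red -; density below water +; effervesces with carbonate +
(E) compound iota — does not account for positive Tollens', burns with sooty flame, turns litmus red, effervesces with carbonate
(A) alone accounts for all the evidence.

A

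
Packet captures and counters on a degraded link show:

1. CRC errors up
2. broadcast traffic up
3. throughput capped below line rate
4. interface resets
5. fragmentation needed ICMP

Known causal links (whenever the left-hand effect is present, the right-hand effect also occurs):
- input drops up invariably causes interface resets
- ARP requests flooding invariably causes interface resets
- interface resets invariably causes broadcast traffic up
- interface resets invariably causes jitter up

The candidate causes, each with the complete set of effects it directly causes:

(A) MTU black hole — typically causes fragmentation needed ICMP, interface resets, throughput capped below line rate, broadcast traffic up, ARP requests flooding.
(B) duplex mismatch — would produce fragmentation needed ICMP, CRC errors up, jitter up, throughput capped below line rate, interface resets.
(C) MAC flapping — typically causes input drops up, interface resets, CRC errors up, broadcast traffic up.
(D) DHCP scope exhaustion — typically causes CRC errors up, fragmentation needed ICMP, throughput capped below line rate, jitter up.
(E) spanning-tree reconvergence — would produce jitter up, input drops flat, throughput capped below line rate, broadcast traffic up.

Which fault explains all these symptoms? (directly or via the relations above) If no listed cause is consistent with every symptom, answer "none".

B

Checking each candidate against the observations:
(A) MTU black hole — CRC errors up -; broadcast traffic up +; throughput capped below line rate +; interface resets +; fragmentation needed ICMP +
(B) duplex mismatch — CRC errors up +; broadcast traffic up + (by interface resets → broadcast traffic up); throughput capped below line rate +; interface resets +; fragmentation needed ICMP +
(C) MAC flapping — CRC errors up +; broadcast traffic up +; throughput capped below line rate -; interface resets +; fragmentation needed ICMP -
(D) DHCP scope exhaustion — does not account for broadcast traffic up, interface resets
(E) spanning-tree reconvergence — CRC errors up -; broadcast traffic up +; throughput capped below line rate +; interface resets -; fragmentation needed ICMP -
(B) is the only candidate with no mismatches.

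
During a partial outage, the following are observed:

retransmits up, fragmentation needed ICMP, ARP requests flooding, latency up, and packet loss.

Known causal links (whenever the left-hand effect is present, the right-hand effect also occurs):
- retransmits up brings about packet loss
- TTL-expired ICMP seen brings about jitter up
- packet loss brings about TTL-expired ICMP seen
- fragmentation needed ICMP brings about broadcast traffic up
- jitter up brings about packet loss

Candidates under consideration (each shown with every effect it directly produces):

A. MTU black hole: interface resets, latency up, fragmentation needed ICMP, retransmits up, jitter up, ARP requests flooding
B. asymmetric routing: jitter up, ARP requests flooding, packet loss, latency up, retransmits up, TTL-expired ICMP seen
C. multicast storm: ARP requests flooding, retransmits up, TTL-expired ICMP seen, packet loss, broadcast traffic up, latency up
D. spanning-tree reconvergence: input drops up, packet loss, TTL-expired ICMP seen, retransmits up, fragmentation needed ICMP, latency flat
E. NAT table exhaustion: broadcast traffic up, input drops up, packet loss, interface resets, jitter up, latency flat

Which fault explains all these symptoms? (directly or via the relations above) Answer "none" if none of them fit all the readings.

Per-candidate check:
(A) MTU black hole — accounts for every observation (packet loss through retransmits up → packet loss)
(B) asymmetric routing — does not account for fragmentation needed ICMP
(C) multicast storm — does not account for fragmentation needed ICMP
(D) spanning-tree reconvergence — retransmits up ✓; fragmentation needed ICMP ✓; ARP requests flooding ✗; latency up ✗; packet loss ✓
(E) NAT table exhaustion — retransmits up ✗; fragmentation needed ICMP ✗; ARP requests flooding ✗; latency up ✗; packet loss ✓
(A) alone accounts for all the evidence.

A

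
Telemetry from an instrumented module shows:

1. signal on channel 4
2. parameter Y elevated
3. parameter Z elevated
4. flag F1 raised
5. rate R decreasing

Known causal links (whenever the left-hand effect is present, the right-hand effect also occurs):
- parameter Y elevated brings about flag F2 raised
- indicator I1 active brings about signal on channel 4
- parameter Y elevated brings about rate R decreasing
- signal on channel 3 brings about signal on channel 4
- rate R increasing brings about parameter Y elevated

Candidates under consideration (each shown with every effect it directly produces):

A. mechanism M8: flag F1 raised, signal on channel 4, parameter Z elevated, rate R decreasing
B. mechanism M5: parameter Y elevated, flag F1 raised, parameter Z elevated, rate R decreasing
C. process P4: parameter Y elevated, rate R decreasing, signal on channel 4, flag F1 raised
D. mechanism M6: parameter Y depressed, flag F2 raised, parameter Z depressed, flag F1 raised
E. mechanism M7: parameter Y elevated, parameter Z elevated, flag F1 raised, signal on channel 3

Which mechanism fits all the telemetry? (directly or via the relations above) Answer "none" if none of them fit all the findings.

E

Checking each candidate against the observations:
(A) mechanism M8 — does not account for parameter Y elevated
(B) mechanism M5 — signal on channel 4 -; parameter Y elevated +; parameter Z elevated +; flag F1 raised +; rate R decreasing +
(C) process P4 — signal on channel 4 +; parameter Y elevated +; parameter Z elevated -; flag F1 raised +; rate R decreasing +
(D) mechanism M6 — fails on signal on channel 4, parameter Y elevated, parameter Z elevated, rate R decreasing (predicts parameter Y depressed, not parameter Y elevated; predicts parameter Z depressed, not parameter Z elevated)
(E) mechanism M7 — accounts for every observation (signal on channel 4 by signal on channel 3 → signal on channel 4)
(E) alone accounts for all the evidence.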